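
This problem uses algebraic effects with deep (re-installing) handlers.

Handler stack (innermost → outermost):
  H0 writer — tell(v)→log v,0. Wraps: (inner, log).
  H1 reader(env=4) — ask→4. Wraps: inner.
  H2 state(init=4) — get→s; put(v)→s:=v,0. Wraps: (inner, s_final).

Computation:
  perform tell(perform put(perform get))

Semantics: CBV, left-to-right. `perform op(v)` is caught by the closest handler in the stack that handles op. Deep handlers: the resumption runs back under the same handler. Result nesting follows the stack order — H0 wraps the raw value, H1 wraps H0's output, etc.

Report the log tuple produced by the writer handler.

Evaluation trace:
get @ H2 ⇒ 4
put(4) @ H2 ⇒ s:=4
tell(0) @ H0 ⇒ log+=0
H0 returns (0, (0))
H1 returns (0, (0))
H2 returns ((0, (0)), 4)
= ((0, (0)), 4)

Answer: (0)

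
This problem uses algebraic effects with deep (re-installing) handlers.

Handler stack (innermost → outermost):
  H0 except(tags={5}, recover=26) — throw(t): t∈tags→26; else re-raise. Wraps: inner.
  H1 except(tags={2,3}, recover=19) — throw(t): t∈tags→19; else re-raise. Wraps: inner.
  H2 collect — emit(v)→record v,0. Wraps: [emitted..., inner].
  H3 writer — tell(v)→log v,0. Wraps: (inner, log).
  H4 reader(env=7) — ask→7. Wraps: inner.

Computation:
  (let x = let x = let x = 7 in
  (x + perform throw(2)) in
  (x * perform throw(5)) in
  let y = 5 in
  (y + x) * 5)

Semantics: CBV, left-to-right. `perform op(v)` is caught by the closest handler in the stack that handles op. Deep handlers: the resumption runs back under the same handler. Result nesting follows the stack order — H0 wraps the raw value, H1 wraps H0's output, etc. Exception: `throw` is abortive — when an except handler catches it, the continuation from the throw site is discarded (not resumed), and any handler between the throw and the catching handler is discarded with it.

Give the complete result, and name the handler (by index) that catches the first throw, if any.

Answer: ([19], ()) ; first throw caught by: H1

Evaluation trace:
throw(2) @ H0 re-raised
throw(2) @ H1 caught ⇒ 19
H2 returns [19]
H3 returns ([19], ())
H4 returns ([19], ())
= ([19], ())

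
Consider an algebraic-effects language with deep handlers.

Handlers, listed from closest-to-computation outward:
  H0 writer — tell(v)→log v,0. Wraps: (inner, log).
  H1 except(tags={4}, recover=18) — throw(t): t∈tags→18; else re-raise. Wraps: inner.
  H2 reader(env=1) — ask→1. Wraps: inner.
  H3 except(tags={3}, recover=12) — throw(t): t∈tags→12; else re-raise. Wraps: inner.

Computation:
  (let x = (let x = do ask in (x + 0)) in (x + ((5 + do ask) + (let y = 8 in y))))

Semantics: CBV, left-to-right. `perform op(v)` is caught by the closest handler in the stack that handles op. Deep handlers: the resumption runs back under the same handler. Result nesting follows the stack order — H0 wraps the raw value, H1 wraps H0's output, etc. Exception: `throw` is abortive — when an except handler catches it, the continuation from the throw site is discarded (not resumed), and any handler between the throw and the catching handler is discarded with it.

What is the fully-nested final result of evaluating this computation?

Evaluation trace:
ask @ H2 ⇒ 1
ask @ H2 ⇒ 1
H0 returns (15, ())
H1 returns (15, ())
H2 returns (15, ())
H3 returns (15, ())
= (15, ())

Answer: (15, ())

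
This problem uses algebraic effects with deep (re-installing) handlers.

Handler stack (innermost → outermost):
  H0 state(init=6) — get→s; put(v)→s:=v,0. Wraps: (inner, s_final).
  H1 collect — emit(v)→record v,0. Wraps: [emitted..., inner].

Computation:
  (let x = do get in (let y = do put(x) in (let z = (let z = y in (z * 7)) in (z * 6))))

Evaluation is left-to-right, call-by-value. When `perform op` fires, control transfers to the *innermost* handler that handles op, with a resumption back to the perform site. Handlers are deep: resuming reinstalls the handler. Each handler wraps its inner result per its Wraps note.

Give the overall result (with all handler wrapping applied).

Working:
get @ H0 ⇒ 6
put(6) @ H0 ⇒ s:=6
H0 returns (0, 6)
H1 returns [(0, 6)]
= [(0, 6)]

Answer: [(0, 6)]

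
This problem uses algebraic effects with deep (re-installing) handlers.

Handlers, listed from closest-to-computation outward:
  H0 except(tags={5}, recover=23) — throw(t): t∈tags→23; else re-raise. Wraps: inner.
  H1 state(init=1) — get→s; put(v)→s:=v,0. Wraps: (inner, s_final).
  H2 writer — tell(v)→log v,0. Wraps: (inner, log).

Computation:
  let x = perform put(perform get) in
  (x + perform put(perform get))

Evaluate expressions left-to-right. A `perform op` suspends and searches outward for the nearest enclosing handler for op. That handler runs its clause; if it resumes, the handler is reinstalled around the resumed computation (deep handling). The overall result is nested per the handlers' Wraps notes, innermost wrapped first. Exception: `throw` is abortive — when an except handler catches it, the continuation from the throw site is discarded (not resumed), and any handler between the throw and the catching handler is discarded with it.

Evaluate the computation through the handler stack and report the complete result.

Answer: ((0, 1), ())

Step-by-step:
get @ H1 ⇒ 1
put(1) @ H1 ⇒ s:=1
get @ H1 ⇒ 1
put(1) @ H1 ⇒ s:=1
H0 returns 0
H1 returns (0, 1)
H2 returns ((0, 1), ())
= ((0, 1), ())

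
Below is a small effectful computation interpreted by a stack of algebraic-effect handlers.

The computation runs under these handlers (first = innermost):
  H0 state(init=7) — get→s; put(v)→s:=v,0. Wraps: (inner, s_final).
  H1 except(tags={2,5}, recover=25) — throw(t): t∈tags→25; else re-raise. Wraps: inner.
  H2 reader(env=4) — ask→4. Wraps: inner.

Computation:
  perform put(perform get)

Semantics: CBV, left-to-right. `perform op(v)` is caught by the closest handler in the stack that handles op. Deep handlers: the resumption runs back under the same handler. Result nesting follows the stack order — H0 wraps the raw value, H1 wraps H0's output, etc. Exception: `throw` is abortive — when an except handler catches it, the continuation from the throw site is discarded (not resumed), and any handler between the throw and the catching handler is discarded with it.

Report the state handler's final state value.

Evaluation trace:
get @ H0 ⇒ 7
put(7) @ H0 ⇒ s:=7
H0 returns (0, 7)
H1 returns (0, 7)
H2 returns (0, 7)
= (0, 7)

Answer: 7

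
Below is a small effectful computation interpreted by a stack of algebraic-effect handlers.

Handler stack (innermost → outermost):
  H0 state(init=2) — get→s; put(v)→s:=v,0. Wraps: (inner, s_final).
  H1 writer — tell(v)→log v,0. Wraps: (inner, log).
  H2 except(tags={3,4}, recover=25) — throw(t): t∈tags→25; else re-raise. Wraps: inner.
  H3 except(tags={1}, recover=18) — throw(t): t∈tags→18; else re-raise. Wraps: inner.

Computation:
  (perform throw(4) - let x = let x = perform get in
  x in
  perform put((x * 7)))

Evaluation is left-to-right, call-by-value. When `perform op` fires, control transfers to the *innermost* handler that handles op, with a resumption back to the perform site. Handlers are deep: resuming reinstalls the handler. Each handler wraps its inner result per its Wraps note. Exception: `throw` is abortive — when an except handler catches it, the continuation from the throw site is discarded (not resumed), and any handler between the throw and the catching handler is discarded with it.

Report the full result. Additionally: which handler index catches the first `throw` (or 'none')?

Working:
throw(4) @ H2 caught ⇒ 25
H3 returns 25
= 25

Answer: 25 ; first throw caught by: H2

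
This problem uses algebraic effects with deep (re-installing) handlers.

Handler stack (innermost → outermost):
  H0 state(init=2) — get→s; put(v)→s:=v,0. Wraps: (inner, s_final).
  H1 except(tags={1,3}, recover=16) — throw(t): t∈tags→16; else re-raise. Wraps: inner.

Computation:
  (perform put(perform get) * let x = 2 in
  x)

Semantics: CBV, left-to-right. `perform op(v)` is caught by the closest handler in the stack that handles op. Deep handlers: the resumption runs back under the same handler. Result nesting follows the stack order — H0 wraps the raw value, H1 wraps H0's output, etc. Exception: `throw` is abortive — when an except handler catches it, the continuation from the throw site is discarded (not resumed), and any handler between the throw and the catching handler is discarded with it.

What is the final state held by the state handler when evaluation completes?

Answer: 2

Step-by-step:
get @ H0 ⇒ 2
put(2) @ H0 ⇒ s:=2
H0 returns (0, 2)
H1 returns (0, 2)
= (0, 2)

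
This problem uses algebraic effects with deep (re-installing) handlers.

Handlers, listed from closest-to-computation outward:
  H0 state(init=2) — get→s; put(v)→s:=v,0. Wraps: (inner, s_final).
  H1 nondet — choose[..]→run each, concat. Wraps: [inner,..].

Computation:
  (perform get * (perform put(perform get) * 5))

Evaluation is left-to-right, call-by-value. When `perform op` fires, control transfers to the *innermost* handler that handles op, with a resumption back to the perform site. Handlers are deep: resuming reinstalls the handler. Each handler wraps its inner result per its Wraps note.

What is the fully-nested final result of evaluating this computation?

Answer: [(0, 2)]

Working:
get @ H0 ⇒ 2
get @ H0 ⇒ 2
put(2) @ H0 ⇒ s:=2
H0 returns (0, 2)
H1 returns [(0, 2)]
= [(0, 2)]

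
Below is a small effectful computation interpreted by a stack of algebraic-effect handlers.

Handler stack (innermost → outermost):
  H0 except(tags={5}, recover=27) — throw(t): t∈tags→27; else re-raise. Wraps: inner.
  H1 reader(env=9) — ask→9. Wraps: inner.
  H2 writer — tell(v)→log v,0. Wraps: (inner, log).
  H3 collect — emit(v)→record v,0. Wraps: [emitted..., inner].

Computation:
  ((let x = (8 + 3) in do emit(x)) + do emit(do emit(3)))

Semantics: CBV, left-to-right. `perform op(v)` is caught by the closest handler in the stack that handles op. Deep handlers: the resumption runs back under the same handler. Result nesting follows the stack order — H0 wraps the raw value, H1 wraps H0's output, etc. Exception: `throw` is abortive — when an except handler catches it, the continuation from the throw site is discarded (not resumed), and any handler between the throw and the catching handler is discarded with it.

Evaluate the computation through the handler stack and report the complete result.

Working:
emit(11) @ H3 ⇒ out+=11
emit(3) @ H3 ⇒ out+=3
emit(0) @ H3 ⇒ out+=0
H0 returns 0
H1 returns 0
H2 returns (0, ())
H3 returns [11, 3, 0, (0, ())]
= [11, 3, 0, (0, ())]

Answer: [11, 3, 0, (0, ())]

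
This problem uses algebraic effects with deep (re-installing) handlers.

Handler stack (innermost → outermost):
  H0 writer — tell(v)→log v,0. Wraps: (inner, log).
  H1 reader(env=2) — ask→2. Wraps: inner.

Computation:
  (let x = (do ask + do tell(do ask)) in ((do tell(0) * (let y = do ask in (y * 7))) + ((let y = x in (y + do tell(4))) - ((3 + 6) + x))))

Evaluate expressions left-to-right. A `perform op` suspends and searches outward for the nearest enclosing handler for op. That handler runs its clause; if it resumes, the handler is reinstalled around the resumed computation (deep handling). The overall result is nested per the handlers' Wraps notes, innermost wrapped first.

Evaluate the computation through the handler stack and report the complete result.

Evaluation trace:
ask @ H1 ⇒ 2
ask @ H1 ⇒ 2
tell(2) @ H0 ⇒ log+=2
tell(0) @ H0 ⇒ log+=0
ask @ H1 ⇒ 2
tell(4) @ H0 ⇒ log+=4
H0 returns (-9, (2, 0, 4))
H1 returns (-9, (2, 0, 4))
= (-9, (2, 0, 4))

Answer: (-9, (2, 0, 4))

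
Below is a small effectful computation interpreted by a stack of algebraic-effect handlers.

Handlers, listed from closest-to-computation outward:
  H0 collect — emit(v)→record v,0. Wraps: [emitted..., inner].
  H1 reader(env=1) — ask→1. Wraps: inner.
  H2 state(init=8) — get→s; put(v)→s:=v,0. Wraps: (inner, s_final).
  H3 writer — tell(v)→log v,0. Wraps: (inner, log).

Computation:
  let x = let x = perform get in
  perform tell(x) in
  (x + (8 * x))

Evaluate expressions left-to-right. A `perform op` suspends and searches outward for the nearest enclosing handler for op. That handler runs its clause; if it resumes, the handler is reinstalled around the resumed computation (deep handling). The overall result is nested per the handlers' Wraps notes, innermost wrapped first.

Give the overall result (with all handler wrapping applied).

Answer: (([0], 8), (8))

Working:
get @ H2 ⇒ 8
tell(8) @ H3 ⇒ log+=8
H0 returns [0]
H1 returns [0]
H2 returns ([0], 8)
H3 returns (([0], 8), (8))
= (([0], 8), (8))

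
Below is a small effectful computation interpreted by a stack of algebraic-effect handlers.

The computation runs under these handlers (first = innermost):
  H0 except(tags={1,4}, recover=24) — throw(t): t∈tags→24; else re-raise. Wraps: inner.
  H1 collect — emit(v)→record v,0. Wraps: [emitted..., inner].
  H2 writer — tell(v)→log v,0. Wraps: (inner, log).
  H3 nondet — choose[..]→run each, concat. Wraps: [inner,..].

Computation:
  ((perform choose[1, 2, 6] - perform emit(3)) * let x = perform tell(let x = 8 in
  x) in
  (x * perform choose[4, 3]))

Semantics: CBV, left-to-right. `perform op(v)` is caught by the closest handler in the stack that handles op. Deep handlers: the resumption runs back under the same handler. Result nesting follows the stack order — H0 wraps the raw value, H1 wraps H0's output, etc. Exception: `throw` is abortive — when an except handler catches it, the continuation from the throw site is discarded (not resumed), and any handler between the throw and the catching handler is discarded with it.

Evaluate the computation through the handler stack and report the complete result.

Answer: [([3, 0], (8)), ([3, 0], (8)), ([3, 0], (8)), ([3, 0], (8)), ([3, 0], (8)), ([3, 0], (8))]

Step-by-step:
choose[1, 2, 6] @ H3
  branch[0] choose=1:
    emit(3) @ H1 ⇒ out+=3
    tell(8) @ H2 ⇒ log+=8
    choose[4, 3] @ H3
      branch[0] choose=4:
        H0 returns 0
        H1 returns [3, 0]
        H2 returns ([3, 0], (8))
        H3 returns [([3, 0], (8))]
      branch[1] choose=3:
        H0 returns 0
        H1 returns [3, 0]
        H2 returns ([3, 0], (8))
        H3 returns [([3, 0], (8))]
  branch[1] choose=2:
    emit(3) @ H1 ⇒ out+=3
    tell(8) @ H2 ⇒ log+=8
    choose[4, 3] @ H3
      branch[0] choose=4:
        H0 returns 0
        H1 returns [3, 0]
        H2 returns ([3, 0], (8))
        H3 returns [([3, 0], (8))]
      branch[1] choose=3:
        H0 returns 0
        H1 returns [3, 0]
        H2 returns ([3, 0], (8))
        H3 returns [([3, 0], (8))]
  branch[2] choose=6:
    emit(3) @ H1 ⇒ out+=3
    tell(8) @ H2 ⇒ log+=8
    choose[4, 3] @ H3
      branch[0] choose=4:
        H0 returns 0
        H1 returns [3, 0]
        H2 returns ([3, 0], (8))
        H3 returns [([3, 0], (8))]
      branch[1] choose=3:
        H0 returns 0
        H1 returns [3, 0]
        H2 returns ([3, 0], (8))
        H3 returns [([3, 0], (8))]
= [([3, 0], (8)), ([3, 0], (8)), ([3, 0], (8)), ([3, 0], (8)), ([3, 0], (8)), ([3, 0], (8))]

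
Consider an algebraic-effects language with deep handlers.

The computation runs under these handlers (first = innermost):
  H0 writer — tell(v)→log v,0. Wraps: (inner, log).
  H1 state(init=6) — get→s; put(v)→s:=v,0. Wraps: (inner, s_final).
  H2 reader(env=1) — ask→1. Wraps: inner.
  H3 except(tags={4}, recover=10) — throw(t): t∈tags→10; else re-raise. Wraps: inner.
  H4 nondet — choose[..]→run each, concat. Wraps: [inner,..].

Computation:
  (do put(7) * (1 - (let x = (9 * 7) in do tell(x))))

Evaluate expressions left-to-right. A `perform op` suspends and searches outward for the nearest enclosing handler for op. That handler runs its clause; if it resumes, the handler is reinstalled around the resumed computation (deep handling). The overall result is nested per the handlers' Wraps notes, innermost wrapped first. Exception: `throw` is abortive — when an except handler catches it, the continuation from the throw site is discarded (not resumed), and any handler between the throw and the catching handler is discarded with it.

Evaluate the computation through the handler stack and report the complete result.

Step-by-step:
put(7) @ H1 ⇒ s:=7
tell(63) @ H0 ⇒ log+=63
H0 returns (0, (63))
H1 returns ((0, (63)), 7)
H2 returns ((0, (63)), 7)
H3 returns ((0, (63)), 7)
H4 returns [((0, (63)), 7)]
= [((0, (63)), 7)]

Answer: [((0, (63)), 7)]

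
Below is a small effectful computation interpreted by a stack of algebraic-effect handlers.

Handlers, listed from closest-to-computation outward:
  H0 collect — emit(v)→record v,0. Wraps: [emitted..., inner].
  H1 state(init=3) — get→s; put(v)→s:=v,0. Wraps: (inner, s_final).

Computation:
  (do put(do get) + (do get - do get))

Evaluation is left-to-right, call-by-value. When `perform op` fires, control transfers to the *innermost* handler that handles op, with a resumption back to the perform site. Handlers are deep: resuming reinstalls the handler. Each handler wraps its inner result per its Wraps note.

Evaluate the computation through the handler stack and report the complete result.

Answer: ([0], 3)

Working:
get @ H1 ⇒ 3
put(3) @ H1 ⇒ s:=3
get @ H1 ⇒ 3
get @ H1 ⇒ 3
H0 returns [0]
H1 returns ([0], 3)
= ([0], 3)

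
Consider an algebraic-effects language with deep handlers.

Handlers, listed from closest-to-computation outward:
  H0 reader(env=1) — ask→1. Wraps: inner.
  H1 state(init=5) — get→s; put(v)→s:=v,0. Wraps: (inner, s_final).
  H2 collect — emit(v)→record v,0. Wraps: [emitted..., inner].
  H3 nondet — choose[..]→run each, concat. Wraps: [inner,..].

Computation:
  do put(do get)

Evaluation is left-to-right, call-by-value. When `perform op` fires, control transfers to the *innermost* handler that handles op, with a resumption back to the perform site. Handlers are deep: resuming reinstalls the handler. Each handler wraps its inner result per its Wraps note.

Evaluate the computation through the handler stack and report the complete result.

Answer: [[(0, 5)]]

Evaluation trace:
get @ H1 ⇒ 5
put(5) @ H1 ⇒ s:=5
H0 returns 0
H1 returns (0, 5)
H2 returns [(0, 5)]
H3 returns [[(0, 5)]]
= [[(0, 5)]]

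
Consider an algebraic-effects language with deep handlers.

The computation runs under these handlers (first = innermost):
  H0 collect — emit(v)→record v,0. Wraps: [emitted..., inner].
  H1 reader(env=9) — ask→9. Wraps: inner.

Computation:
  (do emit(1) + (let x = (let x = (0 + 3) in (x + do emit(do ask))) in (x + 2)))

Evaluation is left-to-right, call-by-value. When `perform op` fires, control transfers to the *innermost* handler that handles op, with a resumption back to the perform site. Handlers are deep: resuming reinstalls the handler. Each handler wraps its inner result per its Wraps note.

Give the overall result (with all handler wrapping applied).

Answer: [1, 9, 5]

Step-by-step:
emit(1) @ H0 ⇒ out+=1
ask @ H1 ⇒ 9
emit(9) @ H0 ⇒ out+=9
H0 returns [1, 9, 5]
H1 returns [1, 9, 5]
= [1, 9, 5]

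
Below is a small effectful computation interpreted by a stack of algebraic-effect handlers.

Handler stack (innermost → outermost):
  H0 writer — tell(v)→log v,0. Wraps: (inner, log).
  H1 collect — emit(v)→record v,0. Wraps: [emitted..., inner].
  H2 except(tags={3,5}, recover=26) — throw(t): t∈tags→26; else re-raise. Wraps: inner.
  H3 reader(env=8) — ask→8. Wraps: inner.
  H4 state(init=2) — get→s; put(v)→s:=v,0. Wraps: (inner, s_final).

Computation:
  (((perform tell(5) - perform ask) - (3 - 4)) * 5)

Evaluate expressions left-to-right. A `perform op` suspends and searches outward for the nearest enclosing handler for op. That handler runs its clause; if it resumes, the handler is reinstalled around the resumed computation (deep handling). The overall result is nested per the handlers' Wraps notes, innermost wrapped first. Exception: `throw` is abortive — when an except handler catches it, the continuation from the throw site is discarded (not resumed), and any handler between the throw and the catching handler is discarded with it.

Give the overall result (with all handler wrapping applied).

Answer: ([(-35, (5))], 2)

Step-by-step:
tell(5) @ H0 ⇒ log+=5
ask @ H3 ⇒ 8
H0 returns (-35, (5))
H1 returns [(-35, (5))]
H2 returns [(-35, (5))]
H3 returns [(-35, (5))]
H4 returns ([(-35, (5))], 2)
= ([(-35, (5))], 2)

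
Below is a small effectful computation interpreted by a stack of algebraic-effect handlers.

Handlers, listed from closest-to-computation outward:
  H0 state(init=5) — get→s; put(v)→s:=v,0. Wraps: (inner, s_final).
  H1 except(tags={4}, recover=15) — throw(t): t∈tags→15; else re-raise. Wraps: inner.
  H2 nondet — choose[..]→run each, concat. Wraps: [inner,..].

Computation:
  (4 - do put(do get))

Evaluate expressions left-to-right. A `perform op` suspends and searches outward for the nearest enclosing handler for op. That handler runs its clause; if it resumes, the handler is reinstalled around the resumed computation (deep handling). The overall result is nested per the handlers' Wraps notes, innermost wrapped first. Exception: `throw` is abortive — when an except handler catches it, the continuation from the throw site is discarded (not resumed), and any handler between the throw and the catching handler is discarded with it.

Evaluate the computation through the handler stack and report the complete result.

Answer: [(4, 5)]

Working:
get @ H0 ⇒ 5
put(5) @ H0 ⇒ s:=5
H0 returns (4, 5)
H1 returns (4, 5)
H2 returns [(4, 5)]
= [(4, 5)]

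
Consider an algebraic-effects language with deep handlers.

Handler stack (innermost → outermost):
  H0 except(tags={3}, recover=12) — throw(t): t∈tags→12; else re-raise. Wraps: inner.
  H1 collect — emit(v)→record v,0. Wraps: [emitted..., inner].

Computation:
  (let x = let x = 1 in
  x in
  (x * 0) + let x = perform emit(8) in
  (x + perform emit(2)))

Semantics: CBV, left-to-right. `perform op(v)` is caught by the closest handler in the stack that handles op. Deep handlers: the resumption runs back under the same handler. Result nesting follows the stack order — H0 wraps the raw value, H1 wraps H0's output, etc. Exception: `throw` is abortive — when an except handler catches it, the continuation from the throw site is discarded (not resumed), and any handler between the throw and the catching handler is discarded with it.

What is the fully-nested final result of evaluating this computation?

Answer: [8, 2, 0]

Step-by-step:
emit(8) @ H1 ⇒ out+=8
emit(2) @ H1 ⇒ out+=2
H0 returns 0
H1 returns [8, 2, 0]
= [8, 2, 0]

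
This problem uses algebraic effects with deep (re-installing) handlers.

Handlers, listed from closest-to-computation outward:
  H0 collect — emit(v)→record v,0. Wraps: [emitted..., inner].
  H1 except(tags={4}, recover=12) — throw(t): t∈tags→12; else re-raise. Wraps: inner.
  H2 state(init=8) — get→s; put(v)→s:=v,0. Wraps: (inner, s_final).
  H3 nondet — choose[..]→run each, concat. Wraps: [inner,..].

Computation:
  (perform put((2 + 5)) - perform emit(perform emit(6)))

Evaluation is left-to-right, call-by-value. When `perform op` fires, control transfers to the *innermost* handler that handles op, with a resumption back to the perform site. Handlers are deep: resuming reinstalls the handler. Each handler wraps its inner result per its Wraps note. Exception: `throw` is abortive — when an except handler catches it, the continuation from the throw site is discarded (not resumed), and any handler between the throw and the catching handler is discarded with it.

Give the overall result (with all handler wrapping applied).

Working:
put(7) @ H2 ⇒ s:=7
emit(6) @ H0 ⇒ out+=6
emit(0) @ H0 ⇒ out+=0
H0 returns [6, 0, 0]
H1 returns [6, 0, 0]
H2 returns ([6, 0, 0], 7)
H3 returns [([6, 0, 0], 7)]
= [([6, 0, 0], 7)]

Answer: [([6, 0, 0], 7)]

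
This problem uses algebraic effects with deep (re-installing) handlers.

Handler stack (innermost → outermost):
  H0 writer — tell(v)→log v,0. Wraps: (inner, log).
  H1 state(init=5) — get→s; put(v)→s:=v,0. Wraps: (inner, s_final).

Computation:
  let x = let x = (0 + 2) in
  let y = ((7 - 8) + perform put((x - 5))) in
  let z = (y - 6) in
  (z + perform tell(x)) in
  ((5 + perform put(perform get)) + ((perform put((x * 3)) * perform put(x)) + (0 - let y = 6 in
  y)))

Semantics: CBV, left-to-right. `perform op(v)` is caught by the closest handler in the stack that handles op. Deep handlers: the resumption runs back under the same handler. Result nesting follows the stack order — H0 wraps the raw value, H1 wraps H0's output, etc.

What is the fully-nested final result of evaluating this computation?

Answer: ((-1, (2)), -7)

Working:
put(-3) @ H1 ⇒ s:=-3
tell(2) @ H0 ⇒ log+=2
get @ H1 ⇒ -3
put(-3) @ H1 ⇒ s:=-3
put(-21) @ H1 ⇒ s:=-21
put(-7) @ H1 ⇒ s:=-7
H0 returns (-1, (2))
H1 returns ((-1, (2)), -7)
= ((-1, (2)), -7)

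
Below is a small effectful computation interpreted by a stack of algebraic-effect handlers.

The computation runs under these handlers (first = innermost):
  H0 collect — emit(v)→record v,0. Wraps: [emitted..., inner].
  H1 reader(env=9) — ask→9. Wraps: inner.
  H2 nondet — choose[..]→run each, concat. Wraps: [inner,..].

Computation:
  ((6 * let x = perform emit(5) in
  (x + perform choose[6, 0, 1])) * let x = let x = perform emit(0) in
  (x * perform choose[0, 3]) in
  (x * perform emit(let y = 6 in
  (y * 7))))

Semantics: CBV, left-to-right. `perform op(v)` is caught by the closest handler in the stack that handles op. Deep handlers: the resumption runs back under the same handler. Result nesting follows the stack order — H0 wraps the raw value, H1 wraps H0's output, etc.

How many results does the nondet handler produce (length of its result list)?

Step-by-step:
emit(5) @ H0 ⇒ out+=5
choose[6, 0, 1] @ H2
  branch[0] choose=6:
    emit(0) @ H0 ⇒ out+=0
    choose[0, 3] @ H2
      branch[0] choose=0:
        emit(42) @ H0 ⇒ out+=42
        H0 returns [5, 0, 42, 0]
        H1 returns [5, 0, 42, 0]
        H2 returns [[5, 0, 42, 0]]
      branch[1] choose=3:
        emit(42) @ H0 ⇒ out+=42
        H0 returns [5, 0, 42, 0]
        H1 returns [5, 0, 42, 0]
        H2 returns [[5, 0, 42, 0]]
  branch[1] choose=0:
    emit(0) @ H0 ⇒ out+=0
    choose[0, 3] @ H2
      branch[0] choose=0:
        emit(42) @ H0 ⇒ out+=42
        H0 returns [5, 0, 42, 0]
        H1 returns [5, 0, 42, 0]
        H2 returns [[5, 0, 42, 0]]
      branch[1] choose=3:
        emit(42) @ H0 ⇒ out+=42
        H0 returns [5, 0, 42, 0]
        H1 returns [5, 0, 42, 0]
        H2 returns [[5, 0, 42, 0]]
  branch[2] choose=1:
    emit(0) @ H0 ⇒ out+=0
    choose[0, 3] @ H2
      branch[0] choose=0:
        emit(42) @ H0 ⇒ out+=42
        H0 returns [5, 0, 42, 0]
        H1 returns [5, 0, 42, 0]
        H2 returns [[5, 0, 42, 0]]
      branch[1] choose=3:
        emit(42) @ H0 ⇒ out+=42
        H0 returns [5, 0, 42, 0]
        H1 returns [5, 0, 42, 0]
        H2 returns [[5, 0, 42, 0]]
= [[5, 0, 42, 0], [5, 0, 42, 0], [5, 0, 42, 0], [5, 0, 42, 0], [5, 0, 42, 0], [5, 0, 42, 0]]

Answer: 6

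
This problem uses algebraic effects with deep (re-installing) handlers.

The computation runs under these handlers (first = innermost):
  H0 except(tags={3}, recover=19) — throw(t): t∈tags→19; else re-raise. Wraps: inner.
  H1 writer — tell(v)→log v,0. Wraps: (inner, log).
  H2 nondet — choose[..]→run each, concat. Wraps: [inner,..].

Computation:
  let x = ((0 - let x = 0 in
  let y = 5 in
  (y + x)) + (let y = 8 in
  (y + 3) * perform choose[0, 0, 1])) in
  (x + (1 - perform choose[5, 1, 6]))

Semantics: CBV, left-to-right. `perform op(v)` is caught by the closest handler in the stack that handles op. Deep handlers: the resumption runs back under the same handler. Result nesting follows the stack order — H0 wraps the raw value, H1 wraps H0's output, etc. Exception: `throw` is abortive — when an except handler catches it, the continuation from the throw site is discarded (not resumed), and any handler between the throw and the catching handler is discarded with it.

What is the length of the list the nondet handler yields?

Evaluation trace:
choose[0, 0, 1] @ H2
  branch[0] choose=0:
    choose[5, 1, 6] @ H2
      branch[0] choose=5:
        H0 returns -9
        H1 returns (-9, ())
        H2 returns [(-9, ())]
      branch[1] choose=1:
        H0 returns -5
        H1 returns (-5, ())
        H2 returns [(-5, ())]
      branch[2] choose=6:
        H0 returns -10
        H1 returns (-10, ())
        H2 returns [(-10, ())]
  branch[1] choose=0:
    choose[5, 1, 6] @ H2
      branch[0] choose=5:
        H0 returns -9
        H1 returns (-9, ())
        H2 returns [(-9, ())]
      branch[1] choose=1:
        H0 returns -5
        H1 returns (-5, ())
        H2 returns [(-5, ())]
      branch[2] choose=6:
        H0 returns -10
        H1 returns (-10, ())
        H2 returns [(-10, ())]
  branch[2] choose=1:
    choose[5, 1, 6] @ H2
      branch[0] choose=5:
        H0 returns 2
        H1 returns (2, ())
        H2 returns [(2, ())]
      branch[1] choose=1:
        H0 returns 6
        H1 returns (6, ())
        H2 returns [(6, ())]
      branch[2] choose=6:
        H0 returns 1
        H1 returns (1, ())
        H2 returns [(1, ())]
= [(-9, ()), (-5, ()), (-10, ()), (-9, ()), (-5, ()), (-10, ()), (2, ()), (6, ()), (1, ())]

Answer: 9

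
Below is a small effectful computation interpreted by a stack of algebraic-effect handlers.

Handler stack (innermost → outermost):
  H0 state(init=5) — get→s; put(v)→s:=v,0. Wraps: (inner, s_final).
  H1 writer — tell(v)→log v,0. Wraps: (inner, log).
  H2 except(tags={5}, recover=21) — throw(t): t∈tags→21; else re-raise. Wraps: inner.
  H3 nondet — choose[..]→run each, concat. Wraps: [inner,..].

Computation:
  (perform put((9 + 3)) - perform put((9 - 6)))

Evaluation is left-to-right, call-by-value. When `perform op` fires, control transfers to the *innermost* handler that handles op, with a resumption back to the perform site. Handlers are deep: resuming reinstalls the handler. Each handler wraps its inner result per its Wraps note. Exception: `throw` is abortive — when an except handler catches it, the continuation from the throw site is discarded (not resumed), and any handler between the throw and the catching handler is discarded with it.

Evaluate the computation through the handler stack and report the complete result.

Step-by-step:
put(12) @ H0 ⇒ s:=12
put(3) @ H0 ⇒ s:=3
H0 returns (0, 3)
H1 returns ((0, 3), ())
H2 returns ((0, 3), ())
H3 returns [((0, 3), ())]
= [((0, 3), ())]

Answer: [((0, 3), ())]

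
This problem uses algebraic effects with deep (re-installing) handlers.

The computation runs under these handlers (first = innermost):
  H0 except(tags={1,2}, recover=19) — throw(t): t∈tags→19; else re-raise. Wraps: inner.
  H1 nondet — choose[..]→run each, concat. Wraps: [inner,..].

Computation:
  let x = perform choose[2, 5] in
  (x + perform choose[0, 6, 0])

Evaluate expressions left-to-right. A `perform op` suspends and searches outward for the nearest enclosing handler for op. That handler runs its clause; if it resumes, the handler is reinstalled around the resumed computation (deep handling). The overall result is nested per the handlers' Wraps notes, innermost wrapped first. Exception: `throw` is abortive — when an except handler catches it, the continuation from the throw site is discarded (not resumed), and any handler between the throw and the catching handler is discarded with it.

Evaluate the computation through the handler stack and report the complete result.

Step-by-step:
choose[2, 5] @ H1
  branch[0] choose=2:
    choose[0, 6, 0] @ H1
      branch[0] choose=0:
        H0 returns 2
        H1 returns [2]
      branch[1] choose=6:
        H0 returns 8
        H1 returns [8]
      branch[2] choose=0:
        H0 returns 2
        H1 returns [2]
  branch[1] choose=5:
    choose[0, 6, 0] @ H1
      branch[0] choose=0:
        H0 returns 5
        H1 returns [5]
      branch[1] choose=6:
        H0 returns 11
        H1 returns [11]
      branch[2] choose=0:
        H0 returns 5
        H1 returns [5]
= [2, 8, 2, 5, 11, 5]

Answer: [2, 8, 2, 5, 11, 5]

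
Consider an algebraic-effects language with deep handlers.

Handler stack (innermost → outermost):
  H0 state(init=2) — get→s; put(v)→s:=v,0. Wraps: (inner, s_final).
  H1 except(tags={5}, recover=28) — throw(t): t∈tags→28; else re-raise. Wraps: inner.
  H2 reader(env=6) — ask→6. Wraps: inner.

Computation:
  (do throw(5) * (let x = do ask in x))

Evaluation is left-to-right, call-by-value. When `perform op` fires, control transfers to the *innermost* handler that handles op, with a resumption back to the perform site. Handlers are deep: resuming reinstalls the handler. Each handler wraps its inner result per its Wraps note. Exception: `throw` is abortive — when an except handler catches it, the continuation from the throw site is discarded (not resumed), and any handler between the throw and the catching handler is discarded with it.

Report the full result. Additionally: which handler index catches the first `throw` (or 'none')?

Answer: 28 ; first throw caught by: H1

Evaluation trace:
throw(5) @ H1 caught ⇒ 28
H2 returns 28
= 28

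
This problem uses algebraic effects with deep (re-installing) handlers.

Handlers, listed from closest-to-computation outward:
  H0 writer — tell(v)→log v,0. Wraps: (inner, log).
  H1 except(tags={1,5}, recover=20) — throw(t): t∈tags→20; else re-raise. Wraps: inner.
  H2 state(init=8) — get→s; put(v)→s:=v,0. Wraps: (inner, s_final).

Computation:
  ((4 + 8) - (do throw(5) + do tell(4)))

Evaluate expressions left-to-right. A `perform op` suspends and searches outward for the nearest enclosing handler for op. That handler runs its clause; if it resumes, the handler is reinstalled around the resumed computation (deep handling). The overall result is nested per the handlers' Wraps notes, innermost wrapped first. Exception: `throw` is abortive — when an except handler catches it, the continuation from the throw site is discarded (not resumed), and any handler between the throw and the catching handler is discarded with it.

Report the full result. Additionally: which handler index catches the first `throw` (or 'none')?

Answer: (20, 8) ; first throw caught by: H1

Step-by-step:
throw(5) @ H1 caught ⇒ 20
H2 returns (20, 8)
= (20, 8)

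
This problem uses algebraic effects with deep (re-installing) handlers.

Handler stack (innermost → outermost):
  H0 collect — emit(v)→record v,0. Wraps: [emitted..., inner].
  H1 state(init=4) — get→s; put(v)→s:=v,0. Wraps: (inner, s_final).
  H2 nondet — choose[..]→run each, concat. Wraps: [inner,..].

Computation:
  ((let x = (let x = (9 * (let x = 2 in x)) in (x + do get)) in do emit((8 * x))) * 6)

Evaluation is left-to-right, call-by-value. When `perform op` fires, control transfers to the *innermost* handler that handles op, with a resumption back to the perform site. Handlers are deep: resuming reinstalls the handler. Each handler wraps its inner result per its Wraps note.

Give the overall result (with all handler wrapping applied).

Evaluation trace:
get @ H1 ⇒ 4
emit(176) @ H0 ⇒ out+=176
H0 returns [176, 0]
H1 returns ([176, 0], 4)
H2 returns [([176, 0], 4)]
= [([176, 0], 4)]

Answer: [([176, 0], 4)]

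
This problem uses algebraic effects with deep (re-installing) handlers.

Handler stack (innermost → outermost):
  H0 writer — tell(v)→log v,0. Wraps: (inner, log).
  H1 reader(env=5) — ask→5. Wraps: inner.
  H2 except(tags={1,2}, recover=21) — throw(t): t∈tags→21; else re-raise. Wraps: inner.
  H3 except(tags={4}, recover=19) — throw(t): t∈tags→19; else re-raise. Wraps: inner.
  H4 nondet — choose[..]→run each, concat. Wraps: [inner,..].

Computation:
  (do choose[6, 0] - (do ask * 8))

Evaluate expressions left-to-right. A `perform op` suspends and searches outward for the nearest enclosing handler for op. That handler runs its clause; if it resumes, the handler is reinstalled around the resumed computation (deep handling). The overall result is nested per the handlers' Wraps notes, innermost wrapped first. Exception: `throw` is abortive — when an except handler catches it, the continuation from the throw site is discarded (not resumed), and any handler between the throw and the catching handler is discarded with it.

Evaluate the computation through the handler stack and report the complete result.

Answer: [(-34, ()), (-40, ())]

Working:
choose[6, 0] @ H4
  branch[0] choose=6:
    ask @ H1 ⇒ 5
    H0 returns (-34, ())
    H1 returns (-34, ())
    H2 returns (-34, ())
    H3 returns (-34, ())
    H4 returns [(-34, ())]
  branch[1] choose=0:
    ask @ H1 ⇒ 5
    H0 returns (-40, ())
    H1 returns (-40, ())
    H2 returns (-40, ())
    H3 returns (-40, ())
    H4 returns [(-40, ())]
= [(-34, ()), (-40, ())]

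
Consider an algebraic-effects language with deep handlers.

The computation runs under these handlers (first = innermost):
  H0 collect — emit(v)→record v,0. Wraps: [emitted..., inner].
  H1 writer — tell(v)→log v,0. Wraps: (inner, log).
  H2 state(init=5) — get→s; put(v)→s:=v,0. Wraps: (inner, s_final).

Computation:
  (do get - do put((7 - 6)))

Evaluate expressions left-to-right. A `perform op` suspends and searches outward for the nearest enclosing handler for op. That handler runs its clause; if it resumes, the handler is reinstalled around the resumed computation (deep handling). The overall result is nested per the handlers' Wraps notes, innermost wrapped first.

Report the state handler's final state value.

Working:
get @ H2 ⇒ 5
put(1) @ H2 ⇒ s:=1
H0 returns [5]
H1 returns ([5], ())
H2 returns (([5], ()), 1)
= (([5], ()), 1)

Answer: 1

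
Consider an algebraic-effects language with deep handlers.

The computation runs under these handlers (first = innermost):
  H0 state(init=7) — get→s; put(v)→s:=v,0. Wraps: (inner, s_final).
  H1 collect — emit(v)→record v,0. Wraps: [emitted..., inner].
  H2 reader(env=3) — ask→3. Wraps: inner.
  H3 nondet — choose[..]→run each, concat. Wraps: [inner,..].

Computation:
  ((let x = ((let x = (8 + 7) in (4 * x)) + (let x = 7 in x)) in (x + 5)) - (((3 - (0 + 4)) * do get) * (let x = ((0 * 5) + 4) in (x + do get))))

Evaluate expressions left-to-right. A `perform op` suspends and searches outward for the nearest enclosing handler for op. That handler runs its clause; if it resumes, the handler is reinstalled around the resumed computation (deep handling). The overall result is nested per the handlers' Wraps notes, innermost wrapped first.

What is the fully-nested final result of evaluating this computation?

Answer: [[(149, 7)]]

Working:
get @ H0 ⇒ 7
get @ H0 ⇒ 7
H0 returns (149, 7)
H1 returns [(149, 7)]
H2 returns [(149, 7)]
H3 returns [[(149, 7)]]
= [[(149, 7)]]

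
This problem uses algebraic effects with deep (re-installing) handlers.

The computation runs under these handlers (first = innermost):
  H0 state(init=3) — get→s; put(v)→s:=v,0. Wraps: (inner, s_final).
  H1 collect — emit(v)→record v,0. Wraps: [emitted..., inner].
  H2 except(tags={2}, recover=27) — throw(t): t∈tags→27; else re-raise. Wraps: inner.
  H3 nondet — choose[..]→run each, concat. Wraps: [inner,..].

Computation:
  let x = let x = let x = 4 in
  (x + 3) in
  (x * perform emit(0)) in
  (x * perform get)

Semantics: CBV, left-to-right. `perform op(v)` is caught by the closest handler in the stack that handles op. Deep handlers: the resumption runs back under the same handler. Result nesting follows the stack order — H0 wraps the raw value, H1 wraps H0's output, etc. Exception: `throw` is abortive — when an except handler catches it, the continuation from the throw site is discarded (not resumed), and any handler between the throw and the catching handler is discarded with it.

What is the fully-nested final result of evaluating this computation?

Evaluation trace:
emit(0) @ H1 ⇒ out+=0
get @ H0 ⇒ 3
H0 returns (0, 3)
H1 returns [0, (0, 3)]
H2 returns [0, (0, 3)]
H3 returns [[0, (0, 3)]]
= [[0, (0, 3)]]

Answer: [[0, (0, 3)]]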